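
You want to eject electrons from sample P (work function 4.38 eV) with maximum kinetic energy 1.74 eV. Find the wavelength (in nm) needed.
202.59 nm

From Einstein's equation: KE_max = hc/λ - φ

Rearranging for λ:
hc/λ = KE_max + φ
λ = hc/(KE_max + φ)

Required photon energy:
E_photon = KE_max + φ = 1.74 + 4.38 = 6.12 eV

Required wavelength:
λ = hc/E_photon = (6.626×10⁻³⁴)(3×10⁸) / (6.12 × 1.602×10⁻¹⁹)
λ = 202.59 nm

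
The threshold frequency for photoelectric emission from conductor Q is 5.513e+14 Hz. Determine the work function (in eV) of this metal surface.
2.28 eV

At the threshold frequency, photon energy equals work function:
φ = hf₀

Calculating:
φ = (6.626×10⁻³⁴ J·s)(5.513e+14 Hz)
φ = 2.28 eV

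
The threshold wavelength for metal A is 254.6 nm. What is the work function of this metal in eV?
4.87 eV

At the threshold wavelength, photon energy equals work function:
φ = hc/λ₀

Calculating:
φ = (6.626×10⁻³⁴ J·s)(3×10⁸ m/s) / (254.6×10⁻⁹ m)
φ = 4.87 eV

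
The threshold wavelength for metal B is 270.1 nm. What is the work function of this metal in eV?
4.59 eV

At the threshold wavelength, photon energy equals work function:
φ = hc/λ₀

Calculating:
φ = (6.626×10⁻³⁴ J·s)(3×10⁸ m/s) / (270.1×10⁻⁹ m)
φ = 4.59 eV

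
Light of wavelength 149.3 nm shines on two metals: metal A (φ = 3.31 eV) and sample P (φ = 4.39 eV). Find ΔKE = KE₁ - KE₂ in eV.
1.0800 eV

Using KE_max = hc/λ - φ for each metal:

Photon energy: E = hc/λ = 8.3044 eV

For metal A (φ₁ = 3.31 eV):
KE₁ = E - φ₁ = 8.3044 - 3.31 = 4.9944 eV

For sample P (φ₂ = 4.39 eV):
KE₂ = E - φ₂ = 8.3044 - 4.39 = 3.9144 eV

Difference:
ΔKE = KE₁ - KE₂ = 4.9944 - 3.9144 = 1.0800 eV

Note: The difference equals the difference in work functions: 4.39 - 3.31 = 1.08 eV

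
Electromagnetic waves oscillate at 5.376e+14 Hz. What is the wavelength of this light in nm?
557.65 nm

Using the wave equation: c = fλ

Solving for wavelength:
λ = c/f = (3×10⁸ m/s) / (5.376e+14 Hz)
λ = 557.65 nm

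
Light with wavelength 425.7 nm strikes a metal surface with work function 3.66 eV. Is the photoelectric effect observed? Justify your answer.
No

For photoemission, the photon energy must exceed the work function.

Photon energy: E = hc/λ = 2.9125 eV
Work function: φ = 3.66 eV

Since E_photon (2.9125 eV) < φ (3.66 eV), photoemission will NOT occur.
The threshold wavelength is λ₀ = hc/φ = 338.8 nm.
Since 425.7 nm > 338.8 nm, the photons lack sufficient energy.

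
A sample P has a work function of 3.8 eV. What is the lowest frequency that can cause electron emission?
9.1884e+14 Hz

The threshold frequency is when the photon energy equals the work function:
hf₀ = φ

Solving for f₀:
f₀ = φ/h = (3.8 eV × 1.602×10⁻¹⁹ J/eV) / (6.626×10⁻³⁴ J·s)
f₀ = 9.1884e+14 Hz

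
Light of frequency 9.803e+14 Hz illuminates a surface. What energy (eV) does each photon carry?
4.0542 eV

Using E = hf:

E = hf = (6.626×10⁻³⁴ J·s)(9.803e+14 Hz)
E = 4.0542 eV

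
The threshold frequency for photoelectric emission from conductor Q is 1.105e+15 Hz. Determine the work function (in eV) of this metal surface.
4.57 eV

At the threshold frequency, photon energy equals work function:
φ = hf₀

Calculating:
φ = (6.626×10⁻³⁴ J·s)(1.105e+15 Hz)
φ = 4.57 eV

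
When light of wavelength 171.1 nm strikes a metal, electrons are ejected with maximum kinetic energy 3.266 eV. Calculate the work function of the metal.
3.98 eV

From Einstein's photoelectric equation: KE_max = hf - φ = hc/λ - φ

Rearranging for φ:
φ = hc/λ - KE_max

Calculate photon energy:
E_photon = hc/λ = 7.2463 eV

Therefore:
φ = 7.2463 - 3.266 = 3.98 eV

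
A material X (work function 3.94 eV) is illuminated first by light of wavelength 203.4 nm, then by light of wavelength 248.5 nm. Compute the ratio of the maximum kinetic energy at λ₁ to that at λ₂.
2.0543

Using Einstein's equation: KE_max = hc/λ - φ

For λ₁ = 203.4 nm:
E₁ = hc/λ₁ = 6.0956 eV
KE₁ = E₁ - φ = 6.0956 - 3.94 = 2.1556 eV

For λ₂ = 248.5 nm:
E₂ = hc/λ₂ = 4.9893 eV
KE₂ = E₂ - φ = 4.9893 - 3.94 = 1.0493 eV

Ratio: KE₁/KE₂ = 2.1556/1.0493 = 2.0543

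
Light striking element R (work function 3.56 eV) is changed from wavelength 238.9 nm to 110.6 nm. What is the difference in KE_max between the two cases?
6.0203 eV

Using Einstein's equation: KE_max = hc/λ - φ

For λ₁ = 238.9 nm:
KE₁ = hc/λ₁ - φ = 5.1898 - 3.56 = 1.6298 eV

For λ₂ = 110.6 nm:
KE₂ = hc/λ₂ - φ = 11.2101 - 3.56 = 7.6501 eV

Change in KE:
ΔKE = KE₂ - KE₁ = 7.6501 - 1.6298 = 6.0203 eV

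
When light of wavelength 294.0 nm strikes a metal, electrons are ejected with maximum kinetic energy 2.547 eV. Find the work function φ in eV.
1.67 eV

From Einstein's photoelectric equation: KE_max = hf - φ = hc/λ - φ

Rearranging for φ:
φ = hc/λ - KE_max

Calculate photon energy:
E_photon = hc/λ = 4.2171 eV

Therefore:
φ = 4.2171 - 2.547 = 1.67 eV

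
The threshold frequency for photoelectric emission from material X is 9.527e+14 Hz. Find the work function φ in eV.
3.94 eV

At the threshold frequency, photon energy equals work function:
φ = hf₀

Calculating:
φ = (6.626×10⁻³⁴ J·s)(9.527e+14 Hz)
φ = 3.94 eV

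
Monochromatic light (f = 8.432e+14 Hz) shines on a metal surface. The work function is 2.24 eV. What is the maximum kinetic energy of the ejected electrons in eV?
1.2472 eV

Using Einstein's photoelectric equation: KE_max = hf - φ

First, calculate the photon energy:
E_photon = hf = (6.626×10⁻³⁴ J·s)(8.432e+14 Hz)
E_photon = 3.4872 eV

Then, the maximum kinetic energy:
KE_max = E_photon - φ = 3.4872 eV - 2.24 eV = 1.2472 eV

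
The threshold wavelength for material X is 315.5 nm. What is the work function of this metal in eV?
3.93 eV

At the threshold wavelength, photon energy equals work function:
φ = hc/λ₀

Calculating:
φ = (6.626×10⁻³⁴ J·s)(3×10⁸ m/s) / (315.5×10⁻⁹ m)
φ = 3.93 eV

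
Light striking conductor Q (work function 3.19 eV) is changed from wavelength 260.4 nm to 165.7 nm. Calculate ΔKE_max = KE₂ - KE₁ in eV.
2.7212 eV

Using Einstein's equation: KE_max = hc/λ - φ

For λ₁ = 260.4 nm:
KE₁ = hc/λ₁ - φ = 4.7613 - 3.19 = 1.5713 eV

For λ₂ = 165.7 nm:
KE₂ = hc/λ₂ - φ = 7.4825 - 3.19 = 4.2925 eV

Change in KE:
ΔKE = KE₂ - KE₁ = 4.2925 - 1.5713 = 2.7212 eV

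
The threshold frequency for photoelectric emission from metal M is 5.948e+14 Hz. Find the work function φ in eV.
2.46 eV

At the threshold frequency, photon energy equals work function:
φ = hf₀

Calculating:
φ = (6.626×10⁻³⁴ J·s)(5.948e+14 Hz)
φ = 2.46 eV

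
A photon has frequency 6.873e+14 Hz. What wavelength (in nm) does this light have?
436.19 nm

Using the wave equation: c = fλ

Solving for wavelength:
λ = c/f = (3×10⁸ m/s) / (6.873e+14 Hz)
λ = 436.19 nm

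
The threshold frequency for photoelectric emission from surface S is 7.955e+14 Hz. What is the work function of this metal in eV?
3.29 eV

At the threshold frequency, photon energy equals work function:
φ = hf₀

Calculating:
φ = (6.626×10⁻³⁴ J·s)(7.955e+14 Hz)
φ = 3.29 eV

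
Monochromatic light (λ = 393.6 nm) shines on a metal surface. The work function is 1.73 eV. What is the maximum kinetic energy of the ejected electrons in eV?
1.4200 eV

Using Einstein's photoelectric equation: KE_max = hf - φ = hc/λ - φ

First, calculate the photon energy:
E_photon = hc/λ = (6.626×10⁻³⁴ J·s)(3×10⁸ m/s) / (393.6×10⁻⁹ m)
E_photon = 3.1500 eV

Then, the maximum kinetic energy:
KE_max = E_photon - φ = 3.1500 eV - 1.73 eV = 1.4200 eV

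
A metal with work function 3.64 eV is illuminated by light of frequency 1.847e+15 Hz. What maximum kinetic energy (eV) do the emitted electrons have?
3.9986 eV

Using Einstein's photoelectric equation: KE_max = hf - φ

First, calculate the photon energy:
E_photon = hf = (6.626×10⁻³⁴ J·s)(1.847e+15 Hz)
E_photon = 7.6386 eV

Then, the maximum kinetic energy:
KE_max = E_photon - φ = 7.6386 eV - 3.64 eV = 3.9986 eV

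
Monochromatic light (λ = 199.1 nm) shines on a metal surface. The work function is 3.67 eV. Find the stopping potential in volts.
2.5572 V

The stopping potential V_s satisfies: eV_s = KE_max

First, find KE_max using Einstein's equation:
E_photon = hc/λ = 6.2272 eV
KE_max = E_photon - φ = 6.2272 - 3.67 = 2.5572 eV

Since eV_s = KE_max:
V_s = KE_max/e = 2.5572 V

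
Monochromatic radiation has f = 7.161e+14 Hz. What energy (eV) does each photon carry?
2.9616 eV

Using E = hf:

E = hf = (6.626×10⁻³⁴ J·s)(7.161e+14 Hz)
E = 2.9616 eV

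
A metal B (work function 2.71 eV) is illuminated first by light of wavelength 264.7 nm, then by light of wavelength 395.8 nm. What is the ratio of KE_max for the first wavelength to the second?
4.6721

Using Einstein's equation: KE_max = hc/λ - φ

For λ₁ = 264.7 nm:
E₁ = hc/λ₁ = 4.6840 eV
KE₁ = E₁ - φ = 4.6840 - 2.71 = 1.9740 eV

For λ₂ = 395.8 nm:
E₂ = hc/λ₂ = 3.1325 eV
KE₂ = E₂ - φ = 3.1325 - 2.71 = 0.4225 eV

Ratio: KE₁/KE₂ = 1.9740/0.4225 = 4.6721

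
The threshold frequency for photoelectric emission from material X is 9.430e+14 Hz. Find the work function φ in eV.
3.90 eV

At the threshold frequency, photon energy equals work function:
φ = hf₀

Calculating:
φ = (6.626×10⁻³⁴ J·s)(9.430e+14 Hz)
φ = 3.90 eV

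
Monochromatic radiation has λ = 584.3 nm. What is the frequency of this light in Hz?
5.1308e+14 Hz

Using the wave equation: c = fλ

Solving for frequency:
f = c/λ = (3×10⁸ m/s) / (584.3×10⁻⁹ m)
f = 5.1308e+14 Hz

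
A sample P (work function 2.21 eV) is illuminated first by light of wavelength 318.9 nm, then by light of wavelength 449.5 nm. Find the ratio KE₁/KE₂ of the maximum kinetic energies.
3.0603

Using Einstein's equation: KE_max = hc/λ - φ

For λ₁ = 318.9 nm:
E₁ = hc/λ₁ = 3.8879 eV
KE₁ = E₁ - φ = 3.8879 - 2.21 = 1.6779 eV

For λ₂ = 449.5 nm:
E₂ = hc/λ₂ = 2.7583 eV
KE₂ = E₂ - φ = 2.7583 - 2.21 = 0.5483 eV

Ratio: KE₁/KE₂ = 1.6779/0.5483 = 3.0603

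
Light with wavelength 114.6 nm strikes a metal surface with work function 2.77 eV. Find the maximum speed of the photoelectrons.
1.6826e+06 m/s

First, find the maximum kinetic energy:
E_photon = hc/λ = 10.8189 eV
KE_max = E_photon - φ = 10.8189 - 2.77 = 8.0489 eV

Convert to Joules: KE_max = 8.0489 × 1.602×10⁻¹⁹ J = 1.2896e-18 J

Then use KE = ½mv² to find velocity:
v = √(2·KE/m) = √(2 × 1.2896e-18 J / 9.109e-31 kg)
v = 1.6826e+06 m/s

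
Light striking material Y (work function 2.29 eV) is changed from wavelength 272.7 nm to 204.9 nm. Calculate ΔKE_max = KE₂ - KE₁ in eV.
1.5044 eV

Using Einstein's equation: KE_max = hc/λ - φ

For λ₁ = 272.7 nm:
KE₁ = hc/λ₁ - φ = 4.5465 - 2.29 = 2.2565 eV

For λ₂ = 204.9 nm:
KE₂ = hc/λ₂ - φ = 6.0510 - 2.29 = 3.7610 eV

Change in KE:
ΔKE = KE₂ - KE₁ = 3.7610 - 2.2565 = 1.5044 eV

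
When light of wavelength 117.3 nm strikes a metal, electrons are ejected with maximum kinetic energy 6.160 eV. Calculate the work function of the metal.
4.41 eV

From Einstein's photoelectric equation: KE_max = hf - φ = hc/λ - φ

Rearranging for φ:
φ = hc/λ - KE_max

Calculate photon energy:
E_photon = hc/λ = 10.5698 eV

Therefore:
φ = 10.5698 - 6.160 = 4.41 eV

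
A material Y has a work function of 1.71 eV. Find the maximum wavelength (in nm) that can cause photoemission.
725.05 nm

The threshold wavelength is when the photon energy equals the work function:
hc/λ₀ = φ

Solving for λ₀:
λ₀ = hc/φ = (6.626×10⁻³⁴ J·s)(3×10⁸ m/s) / (1.71 eV × 1.602×10⁻¹⁹ J/eV)
λ₀ = 725.05 nm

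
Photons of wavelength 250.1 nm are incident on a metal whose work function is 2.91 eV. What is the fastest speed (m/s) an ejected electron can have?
8.4864e+05 m/s

First, find the maximum kinetic energy:
E_photon = hc/λ = 4.9574 eV
KE_max = E_photon - φ = 4.9574 - 2.91 = 2.0474 eV

Convert to Joules: KE_max = 2.0474 × 1.602×10⁻¹⁹ J = 3.2803e-19 J

Then use KE = ½mv² to find velocity:
v = √(2·KE/m) = √(2 × 3.2803e-19 J / 9.109e-31 kg)
v = 8.4864e+05 m/s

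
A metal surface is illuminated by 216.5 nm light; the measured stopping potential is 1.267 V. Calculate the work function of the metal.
4.46 eV

The stopping potential gives the maximum kinetic energy: KE_max = eV_s = 1.267 eV

From Einstein's photoelectric equation: KE_max = hc/λ - φ
Rearranging: φ = hc/λ - KE_max

Calculate photon energy:
E_photon = hc/λ = (6.626×10⁻³⁴ J·s)(3×10⁸ m/s) / (216.5×10⁻⁹ m) = 5.7268 eV

Therefore:
φ = 5.7268 - 1.267 = 4.46 eV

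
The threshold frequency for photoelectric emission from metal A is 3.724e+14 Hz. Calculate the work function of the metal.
1.54 eV

At the threshold frequency, photon energy equals work function:
φ = hf₀

Calculating:
φ = (6.626×10⁻³⁴ J·s)(3.724e+14 Hz)
φ = 1.54 eV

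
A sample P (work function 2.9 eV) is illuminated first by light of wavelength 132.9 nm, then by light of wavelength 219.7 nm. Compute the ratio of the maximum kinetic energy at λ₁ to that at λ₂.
2.3435

Using Einstein's equation: KE_max = hc/λ - φ

For λ₁ = 132.9 nm:
E₁ = hc/λ₁ = 9.3291 eV
KE₁ = E₁ - φ = 9.3291 - 2.9 = 6.4291 eV

For λ₂ = 219.7 nm:
E₂ = hc/λ₂ = 5.6433 eV
KE₂ = E₂ - φ = 5.6433 - 2.9 = 2.7433 eV

Ratio: KE₁/KE₂ = 6.4291/2.7433 = 2.3435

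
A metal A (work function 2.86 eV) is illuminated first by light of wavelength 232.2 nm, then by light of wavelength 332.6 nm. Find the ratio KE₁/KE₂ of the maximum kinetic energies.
2.8575

Using Einstein's equation: KE_max = hc/λ - φ

For λ₁ = 232.2 nm:
E₁ = hc/λ₁ = 5.3395 eV
KE₁ = E₁ - φ = 5.3395 - 2.86 = 2.4795 eV

For λ₂ = 332.6 nm:
E₂ = hc/λ₂ = 3.7277 eV
KE₂ = E₂ - φ = 3.7277 - 2.86 = 0.8677 eV

Ratio: KE₁/KE₂ = 2.4795/0.8677 = 2.8575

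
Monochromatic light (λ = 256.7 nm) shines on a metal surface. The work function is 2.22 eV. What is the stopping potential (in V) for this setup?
2.6099 V

The stopping potential V_s satisfies: eV_s = KE_max

First, find KE_max using Einstein's equation:
E_photon = hc/λ = 4.8299 eV
KE_max = E_photon - φ = 4.8299 - 2.22 = 2.6099 eV

Since eV_s = KE_max:
V_s = KE_max/e = 2.6099 V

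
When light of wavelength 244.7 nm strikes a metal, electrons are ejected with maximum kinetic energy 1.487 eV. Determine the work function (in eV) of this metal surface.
3.58 eV

From Einstein's photoelectric equation: KE_max = hf - φ = hc/λ - φ

Rearranging for φ:
φ = hc/λ - KE_max

Calculate photon energy:
E_photon = hc/λ = 5.0668 eV

Therefore:
φ = 5.0668 - 1.487 = 3.58 eV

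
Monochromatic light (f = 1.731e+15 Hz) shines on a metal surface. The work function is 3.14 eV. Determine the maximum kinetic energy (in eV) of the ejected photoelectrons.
4.0188 eV

Using Einstein's photoelectric equation: KE_max = hf - φ

First, calculate the photon energy:
E_photon = hf = (6.626×10⁻³⁴ J·s)(1.731e+15 Hz)
E_photon = 7.1588 eV

Then, the maximum kinetic energy:
KE_max = E_photon - φ = 7.1588 eV - 3.14 eV = 4.0188 eV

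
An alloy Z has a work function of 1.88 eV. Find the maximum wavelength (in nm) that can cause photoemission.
659.49 nm

The threshold wavelength is when the photon energy equals the work function:
hc/λ₀ = φ

Solving for λ₀:
λ₀ = hc/φ = (6.626×10⁻³⁴ J·s)(3×10⁸ m/s) / (1.88 eV × 1.602×10⁻¹⁹ J/eV)
λ₀ = 659.49 nm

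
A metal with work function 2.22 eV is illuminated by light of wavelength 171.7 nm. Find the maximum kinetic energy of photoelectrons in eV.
5.0010 eV

Using Einstein's photoelectric equation: KE_max = hf - φ = hc/λ - φ

First, calculate the photon energy:
E_photon = hc/λ = (6.626×10⁻³⁴ J·s)(3×10⁸ m/s) / (171.7×10⁻⁹ m)
E_photon = 7.2210 eV

Then, the maximum kinetic energy:
KE_max = E_photon - φ = 7.2210 eV - 2.22 eV = 5.0010 eV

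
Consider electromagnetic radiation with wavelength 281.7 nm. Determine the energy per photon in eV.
4.4013 eV

Using E = hf = hc/λ:

E = hc/λ = (6.626×10⁻³⁴ J·s)(3×10⁸ m/s) / (281.7×10⁻⁹ m)
E = 4.4013 eV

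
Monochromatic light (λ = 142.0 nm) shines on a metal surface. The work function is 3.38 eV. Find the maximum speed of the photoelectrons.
1.3720e+06 m/s

First, find the maximum kinetic energy:
E_photon = hc/λ = 8.7313 eV
KE_max = E_photon - φ = 8.7313 - 3.38 = 5.3513 eV

Convert to Joules: KE_max = 5.3513 × 1.602×10⁻¹⁹ J = 8.5737e-19 J

Then use KE = ½mv² to find velocity:
v = √(2·KE/m) = √(2 × 8.5737e-19 J / 9.109e-31 kg)
v = 1.3720e+06 m/s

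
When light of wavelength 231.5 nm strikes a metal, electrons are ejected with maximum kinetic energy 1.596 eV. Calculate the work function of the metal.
3.76 eV

From Einstein's photoelectric equation: KE_max = hf - φ = hc/λ - φ

Rearranging for φ:
φ = hc/λ - KE_max

Calculate photon energy:
E_photon = hc/λ = 5.3557 eV

Therefore:
φ = 5.3557 - 1.596 = 3.76 eV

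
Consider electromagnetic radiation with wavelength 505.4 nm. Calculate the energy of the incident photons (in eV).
2.4532 eV

Using E = hf = hc/λ:

E = hc/λ = (6.626×10⁻³⁴ J·s)(3×10⁸ m/s) / (505.4×10⁻⁹ m)
E = 2.4532 eV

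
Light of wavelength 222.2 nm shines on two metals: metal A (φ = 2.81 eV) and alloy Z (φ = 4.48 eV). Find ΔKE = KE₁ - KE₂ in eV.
1.6700 eV

Using KE_max = hc/λ - φ for each metal:

Photon energy: E = hc/λ = 5.5798 eV

For metal A (φ₁ = 2.81 eV):
KE₁ = E - φ₁ = 5.5798 - 2.81 = 2.7698 eV

For alloy Z (φ₂ = 4.48 eV):
KE₂ = E - φ₂ = 5.5798 - 4.48 = 1.0998 eV

Difference:
ΔKE = KE₁ - KE₂ = 2.7698 - 1.0998 = 1.6700 eV

Note: The difference equals the difference in work functions: 4.48 - 2.81 = 1.67 eV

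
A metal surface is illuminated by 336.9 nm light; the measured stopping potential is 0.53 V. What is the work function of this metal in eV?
3.15 eV

The stopping potential gives the maximum kinetic energy: KE_max = eV_s = 0.53 eV

From Einstein's photoelectric equation: KE_max = hc/λ - φ
Rearranging: φ = hc/λ - KE_max

Calculate photon energy:
E_photon = hc/λ = (6.626×10⁻³⁴ J·s)(3×10⁸ m/s) / (336.9×10⁻⁹ m) = 3.6801 eV

Therefore:
φ = 3.6801 - 0.53 = 3.15 eV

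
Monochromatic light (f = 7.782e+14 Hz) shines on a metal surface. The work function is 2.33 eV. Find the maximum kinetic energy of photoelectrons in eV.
0.8884 eV

Using Einstein's photoelectric equation: KE_max = hf - φ

First, calculate the photon energy:
E_photon = hf = (6.626×10⁻³⁴ J·s)(7.782e+14 Hz)
E_photon = 3.2184 eV

Then, the maximum kinetic energy:
KE_max = E_photon - φ = 3.2184 eV - 2.33 eV = 0.8884 eV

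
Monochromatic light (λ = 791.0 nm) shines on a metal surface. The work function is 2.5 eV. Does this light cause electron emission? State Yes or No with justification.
No

For photoemission, the photon energy must exceed the work function.

Photon energy: E = hc/λ = 1.5674 eV
Work function: φ = 2.5 eV

Since E_photon (1.5674 eV) < φ (2.5 eV), photoemission will NOT occur.
The threshold wavelength is λ₀ = hc/φ = 495.9 nm.
Since 791.0 nm > 495.9 nm, the photons lack sufficient energy.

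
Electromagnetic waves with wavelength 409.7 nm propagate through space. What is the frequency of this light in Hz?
7.3174e+14 Hz

Using the wave equation: c = fλ

Solving for frequency:
f = c/λ = (3×10⁸ m/s) / (409.7×10⁻⁹ m)
f = 7.3174e+14 Hz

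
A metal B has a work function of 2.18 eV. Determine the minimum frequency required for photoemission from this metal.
5.2712e+14 Hz

The threshold frequency is when the photon energy equals the work function:
hf₀ = φ

Solving for f₀:
f₀ = φ/h = (2.18 eV × 1.602×10⁻¹⁹ J/eV) / (6.626×10⁻³⁴ J·s)
f₀ = 5.2712e+14 Hz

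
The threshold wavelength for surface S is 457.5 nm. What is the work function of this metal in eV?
2.71 eV

At the threshold wavelength, photon energy equals work function:
φ = hc/λ₀

Calculating:
φ = (6.626×10⁻³⁴ J·s)(3×10⁸ m/s) / (457.5×10⁻⁹ m)
φ = 2.71 eV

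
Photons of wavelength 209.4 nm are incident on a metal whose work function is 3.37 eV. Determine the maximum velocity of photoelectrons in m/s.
9.4727e+05 m/s

First, find the maximum kinetic energy:
E_photon = hc/λ = 5.9209 eV
KE_max = E_photon - φ = 5.9209 - 3.37 = 2.5509 eV

Convert to Joules: KE_max = 2.5509 × 1.602×10⁻¹⁹ J = 4.0870e-19 J

Then use KE = ½mv² to find velocity:
v = √(2·KE/m) = √(2 × 4.0870e-19 J / 9.109e-31 kg)
v = 9.4727e+05 m/s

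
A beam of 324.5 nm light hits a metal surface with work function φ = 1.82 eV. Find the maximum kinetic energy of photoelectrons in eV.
2.0008 eV

Using Einstein's photoelectric equation: KE_max = hf - φ = hc/λ - φ

First, calculate the photon energy:
E_photon = hc/λ = (6.626×10⁻³⁴ J·s)(3×10⁸ m/s) / (324.5×10⁻⁹ m)
E_photon = 3.8208 eV

Then, the maximum kinetic energy:
KE_max = E_photon - φ = 3.8208 eV - 1.82 eV = 2.0008 eV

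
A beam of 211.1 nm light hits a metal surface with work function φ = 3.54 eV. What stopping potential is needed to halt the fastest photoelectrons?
2.3332 V

The stopping potential V_s satisfies: eV_s = KE_max

First, find KE_max using Einstein's equation:
E_photon = hc/λ = 5.8732 eV
KE_max = E_photon - φ = 5.8732 - 3.54 = 2.3332 eV

Since eV_s = KE_max:
V_s = KE_max/e = 2.3332 V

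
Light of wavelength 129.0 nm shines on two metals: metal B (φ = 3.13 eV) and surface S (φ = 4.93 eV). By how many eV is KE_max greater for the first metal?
1.8000 eV

Using KE_max = hc/λ - φ for each metal:

Photon energy: E = hc/λ = 9.6112 eV

For metal B (φ₁ = 3.13 eV):
KE₁ = E - φ₁ = 9.6112 - 3.13 = 6.4812 eV

For surface S (φ₂ = 4.93 eV):
KE₂ = E - φ₂ = 9.6112 - 4.93 = 4.6812 eV

Difference:
ΔKE = KE₁ - KE₂ = 6.4812 - 4.6812 = 1.8000 eV

Note: The difference equals the difference in work functions: 4.93 - 3.13 = 1.80 eV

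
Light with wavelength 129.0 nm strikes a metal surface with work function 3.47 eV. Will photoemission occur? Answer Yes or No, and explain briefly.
Yes

For photoemission, the photon energy must exceed the work function.

Photon energy: E = hc/λ = 9.6112 eV
Work function: φ = 3.47 eV

Since E_photon (9.6112 eV) > φ (3.47 eV), photoemission WILL occur.
The threshold wavelength is λ₀ = hc/φ = 357.3 nm.
Since 129.0 nm < 357.3 nm, the light has sufficient energy.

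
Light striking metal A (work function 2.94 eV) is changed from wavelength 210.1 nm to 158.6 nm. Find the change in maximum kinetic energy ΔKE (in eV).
1.9162 eV

Using Einstein's equation: KE_max = hc/λ - φ

For λ₁ = 210.1 nm:
KE₁ = hc/λ₁ - φ = 5.9012 - 2.94 = 2.9612 eV

For λ₂ = 158.6 nm:
KE₂ = hc/λ₂ - φ = 7.8174 - 2.94 = 4.8774 eV

Change in KE:
ΔKE = KE₂ - KE₁ = 4.8774 - 2.9612 = 1.9162 eV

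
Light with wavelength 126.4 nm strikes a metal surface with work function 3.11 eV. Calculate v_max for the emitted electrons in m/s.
1.5351e+06 m/s

First, find the maximum kinetic energy:
E_photon = hc/λ = 9.8089 eV
KE_max = E_photon - φ = 9.8089 - 3.11 = 6.6989 eV

Convert to Joules: KE_max = 6.6989 × 1.602×10⁻¹⁹ J = 1.0733e-18 J

Then use KE = ½mv² to find velocity:
v = √(2·KE/m) = √(2 × 1.0733e-18 J / 9.109e-31 kg)
v = 1.5351e+06 m/s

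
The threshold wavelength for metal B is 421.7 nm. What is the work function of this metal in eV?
2.94 eV

At the threshold wavelength, photon energy equals work function:
φ = hc/λ₀

Calculating:
φ = (6.626×10⁻³⁴ J·s)(3×10⁸ m/s) / (421.7×10⁻⁹ m)
φ = 2.94 eV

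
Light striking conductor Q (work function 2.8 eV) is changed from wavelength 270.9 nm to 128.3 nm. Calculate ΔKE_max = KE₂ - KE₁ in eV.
5.0869 eV

Using Einstein's equation: KE_max = hc/λ - φ

For λ₁ = 270.9 nm:
KE₁ = hc/λ₁ - φ = 4.5768 - 2.8 = 1.7768 eV

For λ₂ = 128.3 nm:
KE₂ = hc/λ₂ - φ = 9.6636 - 2.8 = 6.8636 eV

Change in KE:
ΔKE = KE₂ - KE₁ = 6.8636 - 1.7768 = 5.0869 eV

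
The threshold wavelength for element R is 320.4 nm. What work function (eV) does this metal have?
3.87 eV

At the threshold wavelength, photon energy equals work function:
φ = hc/λ₀

Calculating:
φ = (6.626×10⁻³⁴ J·s)(3×10⁸ m/s) / (320.4×10⁻⁹ m)
φ = 3.87 eV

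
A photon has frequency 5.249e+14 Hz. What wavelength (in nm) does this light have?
571.14 nm

Using the wave equation: c = fλ

Solving for wavelength:
λ = c/f = (3×10⁸ m/s) / (5.249e+14 Hz)
λ = 571.14 nm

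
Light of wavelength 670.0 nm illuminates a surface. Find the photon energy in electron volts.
1.8505 eV

Using E = hf = hc/λ:

E = hc/λ = (6.626×10⁻³⁴ J·s)(3×10⁸ m/s) / (670.0×10⁻⁹ m)
E = 1.8505 eV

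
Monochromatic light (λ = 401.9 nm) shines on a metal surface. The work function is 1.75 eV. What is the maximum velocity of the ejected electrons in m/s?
6.8526e+05 m/s

First, find the maximum kinetic energy:
E_photon = hc/λ = 3.0850 eV
KE_max = E_photon - φ = 3.0850 - 1.75 = 1.3350 eV

Convert to Joules: KE_max = 1.3350 × 1.602×10⁻¹⁹ J = 2.1388e-19 J

Then use KE = ½mv² to find velocity:
v = √(2·KE/m) = √(2 × 2.1388e-19 J / 9.109e-31 kg)
v = 6.8526e+05 m/s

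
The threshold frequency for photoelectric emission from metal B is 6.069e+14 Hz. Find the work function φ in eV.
2.51 eV

At the threshold frequency, photon energy equals work function:
φ = hf₀

Calculating:
φ = (6.626×10⁻³⁴ J·s)(6.069e+14 Hz)
φ = 2.51 eV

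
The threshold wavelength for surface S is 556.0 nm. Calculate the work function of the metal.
2.23 eV

At the threshold wavelength, photon energy equals work function:
φ = hc/λ₀

Calculating:
φ = (6.626×10⁻³⁴ J·s)(3×10⁸ m/s) / (556.0×10⁻⁹ m)
φ = 2.23 eV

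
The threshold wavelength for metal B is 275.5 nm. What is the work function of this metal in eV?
4.50 eV

At the threshold wavelength, photon energy equals work function:
φ = hc/λ₀

Calculating:
φ = (6.626×10⁻³⁴ J·s)(3×10⁸ m/s) / (275.5×10⁻⁹ m)
φ = 4.50 eV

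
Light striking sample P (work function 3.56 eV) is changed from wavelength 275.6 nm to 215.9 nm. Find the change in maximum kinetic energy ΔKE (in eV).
1.2440 eV

Using Einstein's equation: KE_max = hc/λ - φ

For λ₁ = 275.6 nm:
KE₁ = hc/λ₁ - φ = 4.4987 - 3.56 = 0.9387 eV

For λ₂ = 215.9 nm:
KE₂ = hc/λ₂ - φ = 5.7427 - 3.56 = 2.1827 eV

Change in KE:
ΔKE = KE₂ - KE₁ = 2.1827 - 0.9387 = 1.2440 eV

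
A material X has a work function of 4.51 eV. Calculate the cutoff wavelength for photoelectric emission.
274.91 nm

The threshold wavelength is when the photon energy equals the work function:
hc/λ₀ = φ

Solving for λ₀:
λ₀ = hc/φ = (6.626×10⁻³⁴ J·s)(3×10⁸ m/s) / (4.51 eV × 1.602×10⁻¹⁹ J/eV)
λ₀ = 274.91 nm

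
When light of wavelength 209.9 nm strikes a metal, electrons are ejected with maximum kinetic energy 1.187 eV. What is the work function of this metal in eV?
4.72 eV

From Einstein's photoelectric equation: KE_max = hf - φ = hc/λ - φ

Rearranging for φ:
φ = hc/λ - KE_max

Calculate photon energy:
E_photon = hc/λ = 5.9068 eV

Therefore:
φ = 5.9068 - 1.187 = 4.72 eV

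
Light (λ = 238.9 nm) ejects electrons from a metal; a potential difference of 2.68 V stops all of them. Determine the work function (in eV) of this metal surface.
2.51 eV

The stopping potential gives the maximum kinetic energy: KE_max = eV_s = 2.68 eV

From Einstein's photoelectric equation: KE_max = hc/λ - φ
Rearranging: φ = hc/λ - KE_max

Calculate photon energy:
E_photon = hc/λ = (6.626×10⁻³⁴ J·s)(3×10⁸ m/s) / (238.9×10⁻⁹ m) = 5.1898 eV

Therefore:
φ = 5.1898 - 2.68 = 2.51 eV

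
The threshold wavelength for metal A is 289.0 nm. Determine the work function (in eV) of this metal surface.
4.29 eV

At the threshold wavelength, photon energy equals work function:
φ = hc/λ₀

Calculating:
φ = (6.626×10⁻³⁴ J·s)(3×10⁸ m/s) / (289.0×10⁻⁹ m)
φ = 4.29 eV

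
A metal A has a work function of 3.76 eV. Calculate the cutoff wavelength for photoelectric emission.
329.75 nm

The threshold wavelength is when the photon energy equals the work function:
hc/λ₀ = φ

Solving for λ₀:
λ₀ = hc/φ = (6.626×10⁻³⁴ J·s)(3×10⁸ m/s) / (3.76 eV × 1.602×10⁻¹⁹ J/eV)
λ₀ = 329.75 nm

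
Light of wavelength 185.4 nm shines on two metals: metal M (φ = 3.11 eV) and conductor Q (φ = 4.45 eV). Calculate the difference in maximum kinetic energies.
1.3400 eV

Using KE_max = hc/λ - φ for each metal:

Photon energy: E = hc/λ = 6.6874 eV

For metal M (φ₁ = 3.11 eV):
KE₁ = E - φ₁ = 6.6874 - 3.11 = 3.5774 eV

For conductor Q (φ₂ = 4.45 eV):
KE₂ = E - φ₂ = 6.6874 - 4.45 = 2.2374 eV

Difference:
ΔKE = KE₁ - KE₂ = 3.5774 - 2.2374 = 1.3400 eV

Note: The difference equals the difference in work functions: 4.45 - 3.11 = 1.34 eV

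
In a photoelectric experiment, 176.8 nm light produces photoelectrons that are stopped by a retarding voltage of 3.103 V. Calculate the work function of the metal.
3.91 eV

The stopping potential gives the maximum kinetic energy: KE_max = eV_s = 3.103 eV

From Einstein's photoelectric equation: KE_max = hc/λ - φ
Rearranging: φ = hc/λ - KE_max

Calculate photon energy:
E_photon = hc/λ = (6.626×10⁻³⁴ J·s)(3×10⁸ m/s) / (176.8×10⁻⁹ m) = 7.0127 eV

Therefore:
φ = 7.0127 - 3.103 = 3.91 eV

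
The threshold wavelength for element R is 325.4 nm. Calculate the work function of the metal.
3.81 eV

At the threshold wavelength, photon energy equals work function:
φ = hc/λ₀

Calculating:
φ = (6.626×10⁻³⁴ J·s)(3×10⁸ m/s) / (325.4×10⁻⁹ m)
φ = 3.81 eV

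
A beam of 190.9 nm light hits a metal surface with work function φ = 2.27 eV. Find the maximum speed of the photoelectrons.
1.2191e+06 m/s

First, find the maximum kinetic energy:
E_photon = hc/λ = 6.4947 eV
KE_max = E_photon - φ = 6.4947 - 2.27 = 4.2247 eV

Convert to Joules: KE_max = 4.2247 × 1.602×10⁻¹⁹ J = 6.7687e-19 J

Then use KE = ½mv² to find velocity:
v = √(2·KE/m) = √(2 × 6.7687e-19 J / 9.109e-31 kg)
v = 1.2191e+06 m/s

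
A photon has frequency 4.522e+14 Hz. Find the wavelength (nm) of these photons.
662.96 nm

Using the wave equation: c = fλ

Solving for wavelength:
λ = c/f = (3×10⁸ m/s) / (4.522e+14 Hz)
λ = 662.96 nm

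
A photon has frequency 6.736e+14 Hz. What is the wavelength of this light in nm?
445.06 nm

Using the wave equation: c = fλ

Solving for wavelength:
λ = c/f = (3×10⁸ m/s) / (6.736e+14 Hz)
λ = 445.06 nm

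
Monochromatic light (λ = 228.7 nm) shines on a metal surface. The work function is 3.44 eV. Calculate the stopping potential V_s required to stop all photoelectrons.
1.9813 V

The stopping potential V_s satisfies: eV_s = KE_max

First, find KE_max using Einstein's equation:
E_photon = hc/λ = 5.4213 eV
KE_max = E_photon - φ = 5.4213 - 3.44 = 1.9813 eV

Since eV_s = KE_max:
V_s = KE_max/e = 1.9813 V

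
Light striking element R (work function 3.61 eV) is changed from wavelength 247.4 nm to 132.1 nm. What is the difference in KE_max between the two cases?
4.3741 eV

Using Einstein's equation: KE_max = hc/λ - φ

For λ₁ = 247.4 nm:
KE₁ = hc/λ₁ - φ = 5.0115 - 3.61 = 1.4015 eV

For λ₂ = 132.1 nm:
KE₂ = hc/λ₂ - φ = 9.3856 - 3.61 = 5.7756 eV

Change in KE:
ΔKE = KE₂ - KE₁ = 5.7756 - 1.4015 = 4.3741 eV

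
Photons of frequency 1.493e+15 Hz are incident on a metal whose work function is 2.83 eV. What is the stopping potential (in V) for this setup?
3.3446 V

The stopping potential V_s satisfies: eV_s = KE_max

First, find KE_max using Einstein's equation:
E_photon = hf = (6.626×10⁻³⁴ J·s)(1.493e+15 Hz) = 6.1746 eV
KE_max = E_photon - φ = 6.1746 - 2.83 = 3.3446 eV

Since eV_s = KE_max:
V_s = KE_max/e = 3.3446 V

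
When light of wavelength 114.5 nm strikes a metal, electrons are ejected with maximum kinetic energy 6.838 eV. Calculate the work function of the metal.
3.99 eV

From Einstein's photoelectric equation: KE_max = hf - φ = hc/λ - φ

Rearranging for φ:
φ = hc/λ - KE_max

Calculate photon energy:
E_photon = hc/λ = 10.8283 eV

Therefore:
φ = 10.8283 - 6.838 = 3.99 eV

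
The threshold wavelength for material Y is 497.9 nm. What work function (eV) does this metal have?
2.49 eV

At the threshold wavelength, photon energy equals work function:
φ = hc/λ₀

Calculating:
φ = (6.626×10⁻³⁴ J·s)(3×10⁸ m/s) / (497.9×10⁻⁹ m)
φ = 2.49 eV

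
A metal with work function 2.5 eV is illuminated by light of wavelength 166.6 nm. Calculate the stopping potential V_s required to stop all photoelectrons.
4.9420 V

The stopping potential V_s satisfies: eV_s = KE_max

First, find KE_max using Einstein's equation:
E_photon = hc/λ = 7.4420 eV
KE_max = E_photon - φ = 7.4420 - 2.5 = 4.9420 eV

Since eV_s = KE_max:
V_s = KE_max/e = 4.9420 V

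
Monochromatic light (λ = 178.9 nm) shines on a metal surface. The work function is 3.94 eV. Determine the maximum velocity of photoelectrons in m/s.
1.0256e+06 m/s

First, find the maximum kinetic energy:
E_photon = hc/λ = 6.9304 eV
KE_max = E_photon - φ = 6.9304 - 3.94 = 2.9904 eV

Convert to Joules: KE_max = 2.9904 × 1.602×10⁻¹⁹ J = 4.7911e-19 J

Then use KE = ½mv² to find velocity:
v = √(2·KE/m) = √(2 × 4.7911e-19 J / 9.109e-31 kg)
v = 1.0256e+06 m/s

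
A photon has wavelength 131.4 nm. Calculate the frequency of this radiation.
2.2815e+15 Hz

Using the wave equation: c = fλ

Solving for frequency:
f = c/λ = (3×10⁸ m/s) / (131.4×10⁻⁹ m)
f = 2.2815e+15 Hz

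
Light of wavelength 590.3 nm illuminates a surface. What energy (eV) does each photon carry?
2.1004 eV

Using E = hf = hc/λ:

E = hc/λ = (6.626×10⁻³⁴ J·s)(3×10⁸ m/s) / (590.3×10⁻⁹ m)
E = 2.1004 eV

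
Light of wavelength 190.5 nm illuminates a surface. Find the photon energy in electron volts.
6.5084 eV

Using E = hf = hc/λ:

E = hc/λ = (6.626×10⁻³⁴ J·s)(3×10⁸ m/s) / (190.5×10⁻⁹ m)
E = 6.5084 eV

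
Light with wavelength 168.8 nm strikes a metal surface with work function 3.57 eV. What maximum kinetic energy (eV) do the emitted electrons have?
3.7750 eV

Using Einstein's photoelectric equation: KE_max = hf - φ = hc/λ - φ

First, calculate the photon energy:
E_photon = hc/λ = (6.626×10⁻³⁴ J·s)(3×10⁸ m/s) / (168.8×10⁻⁹ m)
E_photon = 7.3450 eV

Then, the maximum kinetic energy:
KE_max = E_photon - φ = 7.3450 eV - 3.57 eV = 3.7750 eV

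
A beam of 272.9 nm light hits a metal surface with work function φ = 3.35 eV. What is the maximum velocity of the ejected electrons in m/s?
6.4786e+05 m/s

First, find the maximum kinetic energy:
E_photon = hc/λ = 4.5432 eV
KE_max = E_photon - φ = 4.5432 - 3.35 = 1.1932 eV

Convert to Joules: KE_max = 1.1932 × 1.602×10⁻¹⁹ J = 1.9117e-19 J

Then use KE = ½mv² to find velocity:
v = √(2·KE/m) = √(2 × 1.9117e-19 J / 9.109e-31 kg)
v = 6.4786e+05 m/s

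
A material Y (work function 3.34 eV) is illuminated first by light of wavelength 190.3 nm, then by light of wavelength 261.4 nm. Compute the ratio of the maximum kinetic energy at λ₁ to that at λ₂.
2.2630

Using Einstein's equation: KE_max = hc/λ - φ

For λ₁ = 190.3 nm:
E₁ = hc/λ₁ = 6.5152 eV
KE₁ = E₁ - φ = 6.5152 - 3.34 = 3.1752 eV

For λ₂ = 261.4 nm:
E₂ = hc/λ₂ = 4.7431 eV
KE₂ = E₂ - φ = 4.7431 - 3.34 = 1.4031 eV

Ratio: KE₁/KE₂ = 3.1752/1.4031 = 2.2630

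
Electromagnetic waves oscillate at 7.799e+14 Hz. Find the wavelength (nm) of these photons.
384.40 nm

Using the wave equation: c = fλ

Solving for wavelength:
λ = c/f = (3×10⁸ m/s) / (7.799e+14 Hz)
λ = 384.40 nm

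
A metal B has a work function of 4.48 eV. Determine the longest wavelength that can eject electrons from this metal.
276.75 nm

The threshold wavelength is when the photon energy equals the work function:
hc/λ₀ = φ

Solving for λ₀:
λ₀ = hc/φ = (6.626×10⁻³⁴ J·s)(3×10⁸ m/s) / (4.48 eV × 1.602×10⁻¹⁹ J/eV)
λ₀ = 276.75 nm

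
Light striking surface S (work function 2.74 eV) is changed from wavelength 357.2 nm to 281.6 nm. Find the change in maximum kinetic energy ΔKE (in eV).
0.9318 eV

Using Einstein's equation: KE_max = hc/λ - φ

For λ₁ = 357.2 nm:
KE₁ = hc/λ₁ - φ = 3.4710 - 2.74 = 0.7310 eV

For λ₂ = 281.6 nm:
KE₂ = hc/λ₂ - φ = 4.4028 - 2.74 = 1.6628 eV

Change in KE:
ΔKE = KE₂ - KE₁ = 1.6628 - 0.7310 = 0.9318 eV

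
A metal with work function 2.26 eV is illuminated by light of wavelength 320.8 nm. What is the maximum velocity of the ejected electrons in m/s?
7.5135e+05 m/s

First, find the maximum kinetic energy:
E_photon = hc/λ = 3.8648 eV
KE_max = E_photon - φ = 3.8648 - 2.26 = 1.6048 eV

Convert to Joules: KE_max = 1.6048 × 1.602×10⁻¹⁹ J = 2.5712e-19 J

Then use KE = ½mv² to find velocity:
v = √(2·KE/m) = √(2 × 2.5712e-19 J / 9.109e-31 kg)
v = 7.5135e+05 m/s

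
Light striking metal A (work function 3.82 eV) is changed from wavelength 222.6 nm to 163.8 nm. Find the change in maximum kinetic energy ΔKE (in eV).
1.9994 eV

Using Einstein's equation: KE_max = hc/λ - φ

For λ₁ = 222.6 nm:
KE₁ = hc/λ₁ - φ = 5.5698 - 3.82 = 1.7498 eV

For λ₂ = 163.8 nm:
KE₂ = hc/λ₂ - φ = 7.5692 - 3.82 = 3.7492 eV

Change in KE:
ΔKE = KE₂ - KE₁ = 3.7492 - 1.7498 = 1.9994 eV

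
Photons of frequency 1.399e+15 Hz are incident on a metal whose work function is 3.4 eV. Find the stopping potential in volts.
2.3858 V

The stopping potential V_s satisfies: eV_s = KE_max

First, find KE_max using Einstein's equation:
E_photon = hf = (6.626×10⁻³⁴ J·s)(1.399e+15 Hz) = 5.7858 eV
KE_max = E_photon - φ = 5.7858 - 3.4 = 2.3858 eV

Since eV_s = KE_max:
V_s = KE_max/e = 2.3858 V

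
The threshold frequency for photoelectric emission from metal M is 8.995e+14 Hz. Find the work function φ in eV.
3.72 eV

At the threshold frequency, photon energy equals work function:
φ = hf₀

Calculating:
φ = (6.626×10⁻³⁴ J·s)(8.995e+14 Hz)
φ = 3.72 eV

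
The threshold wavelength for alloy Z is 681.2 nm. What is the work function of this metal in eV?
1.82 eV

At the threshold wavelength, photon energy equals work function:
φ = hc/λ₀

Calculating:
φ = (6.626×10⁻³⁴ J·s)(3×10⁸ m/s) / (681.2×10⁻⁹ m)
φ = 1.82 eV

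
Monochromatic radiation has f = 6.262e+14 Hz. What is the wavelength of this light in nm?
478.75 nm

Using the wave equation: c = fλ

Solving for wavelength:
λ = c/f = (3×10⁸ m/s) / (6.262e+14 Hz)
λ = 478.75 nm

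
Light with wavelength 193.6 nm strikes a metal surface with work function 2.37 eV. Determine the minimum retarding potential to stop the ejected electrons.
4.0341 V

The stopping potential V_s satisfies: eV_s = KE_max

First, find KE_max using Einstein's equation:
E_photon = hc/λ = 6.4041 eV
KE_max = E_photon - φ = 6.4041 - 2.37 = 4.0341 eV

Since eV_s = KE_max:
V_s = KE_max/e = 4.0341 V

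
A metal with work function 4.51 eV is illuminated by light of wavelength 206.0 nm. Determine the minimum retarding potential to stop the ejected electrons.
1.5087 V

The stopping potential V_s satisfies: eV_s = KE_max

First, find KE_max using Einstein's equation:
E_photon = hc/λ = 6.0187 eV
KE_max = E_photon - φ = 6.0187 - 4.51 = 1.5087 eV

Since eV_s = KE_max:
V_s = KE_max/e = 1.5087 V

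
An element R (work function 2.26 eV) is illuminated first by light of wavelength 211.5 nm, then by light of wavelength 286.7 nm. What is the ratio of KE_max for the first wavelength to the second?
1.7448

Using Einstein's equation: KE_max = hc/λ - φ

For λ₁ = 211.5 nm:
E₁ = hc/λ₁ = 5.8621 eV
KE₁ = E₁ - φ = 5.8621 - 2.26 = 3.6021 eV

For λ₂ = 286.7 nm:
E₂ = hc/λ₂ = 4.3245 eV
KE₂ = E₂ - φ = 4.3245 - 2.26 = 2.0645 eV

Ratio: KE₁/KE₂ = 3.6021/2.0645 = 1.7448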